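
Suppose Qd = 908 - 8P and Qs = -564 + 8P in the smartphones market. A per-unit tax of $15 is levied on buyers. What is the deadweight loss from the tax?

Pre-tax equilibrium: P* = 92, Q* = 172.
Tax on buyers shifts demand to Qd = 908 − 8(P + 15) = 788 - 8P.
788 - 8P = -564 + 8P gives seller price Ps = 84.5; buyers pay Pb = 84.5 + 15 = 99.5.
New quantity: Q = 908 − 8(99.5) = 112.
DWL = ½ × 15 × (172 − 112) = 450.

Deadweight loss = 450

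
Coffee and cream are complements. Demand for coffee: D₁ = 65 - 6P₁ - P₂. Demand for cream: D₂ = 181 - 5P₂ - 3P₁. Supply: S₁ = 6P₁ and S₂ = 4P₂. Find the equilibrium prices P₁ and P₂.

P₁ = 404/105, P₂ = 659/35

Market 1: 65 - 6P₁ - P₂ = 6P₁ → 12P₁ + P₂ = 65.
Market 2: 9P₂ + 3P₁ = 181.
Eliminating P₂: 9×(1) − 1×(2) gives 105P₁ = 404, so P₁ = 404/105.
Back-substitute into (2): P₂ = (181 − 3×404/105) / 9 = 659/35.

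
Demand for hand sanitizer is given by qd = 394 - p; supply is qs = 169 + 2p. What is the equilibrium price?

p* = 75

Set qd = qs: 394 - p = 169 + 2p.
225 = 3p, so p* = 75.
q* = 394 − 1(75) = 319.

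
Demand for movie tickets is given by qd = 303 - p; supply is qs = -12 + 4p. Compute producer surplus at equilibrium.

Producer surplus = 7200

Equilibrium: 303 - p = -12 + 4p gives p* = 63, q* = 240.
Supply starts at p = 3 (where qs = 0).
PS = ½(63 − 3)(240) = 7200.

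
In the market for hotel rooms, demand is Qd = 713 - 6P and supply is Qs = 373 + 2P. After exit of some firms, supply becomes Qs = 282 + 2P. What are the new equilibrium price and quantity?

Original equilibrium: P* = 42.5, Q* = 458.
New equilibrium: 713 - 6P = 282 + 2P, so 431 = 8P and P' = 53.875; Q' = 713 − 6(53.875) = 389.75.

P' = 53.875, Q' = 389.75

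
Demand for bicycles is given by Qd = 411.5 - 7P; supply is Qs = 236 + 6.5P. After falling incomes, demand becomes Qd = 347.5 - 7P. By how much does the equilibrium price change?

ΔP = -128/27

Original equilibrium: P* = 13, Q* = 320.5.
New equilibrium: 347.5 - 7P = 236 + 6.5P, so 111.5 = 13.5P and P' = 223/27; Q' = 347.5 − 7(223/27) = 15643/54.
Change in price: 223/27 − 13 = -128/27.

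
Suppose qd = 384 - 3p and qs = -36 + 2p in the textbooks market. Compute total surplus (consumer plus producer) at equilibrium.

Total surplus = 7260

Equilibrium: 384 - 3p = -36 + 2p gives p* = 84, q* = 132.
Demand choke price: p = 128; supply starts at p = 18.
CS = ½(128 − 84)(132) = 2904; PS = ½(84 − 18)(132) = 4356.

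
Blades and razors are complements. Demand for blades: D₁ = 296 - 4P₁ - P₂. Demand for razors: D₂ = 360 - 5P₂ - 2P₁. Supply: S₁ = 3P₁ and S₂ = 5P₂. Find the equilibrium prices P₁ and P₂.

Market 1: 296 - 4P₁ - P₂ = 3P₁ → 7P₁ + P₂ = 296.
Market 2: 10P₂ + 2P₁ = 360.
Eliminating P₂: 10×(1) − 1×(2) gives 68P₁ = 2600, so P₁ = 650/17.
Back-substitute into (2): P₂ = (360 − 2×650/17) / 10 = 482/17.

P₁ = 650/17, P₂ = 482/17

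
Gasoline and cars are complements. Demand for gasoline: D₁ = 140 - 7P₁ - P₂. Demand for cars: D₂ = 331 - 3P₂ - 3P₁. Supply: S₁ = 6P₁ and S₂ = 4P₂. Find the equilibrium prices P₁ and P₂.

Market 1: 140 - 7P₁ - P₂ = 6P₁ → 13P₁ + P₂ = 140.
Market 2: 7P₂ + 3P₁ = 331.
Eliminating P₂: 7×(1) − 1×(2) gives 88P₁ = 649, so P₁ = 7.375.
Back-substitute into (2): P₂ = (331 − 3×7.375) / 7 = 44.125.

P₁ = 7.375, P₂ = 44.125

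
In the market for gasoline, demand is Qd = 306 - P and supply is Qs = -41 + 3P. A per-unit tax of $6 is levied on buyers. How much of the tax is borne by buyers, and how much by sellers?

Pre-tax equilibrium: P* = 86.75, Q* = 219.25.
Tax on buyers shifts demand to Qd = 306 − 1(P + 6) = 300 - P.
300 - P = -41 + 3P gives seller price Ps = 85.25; buyers pay Pb = 85.25 + 6 = 91.25.
New quantity: Q = 306 − 1(91.25) = 214.75.
Buyer burden = 91.25 − 86.75 = 4.5; seller burden = 86.75 − 85.25 = 1.5.

Buyers bear $4.5, sellers bear $1.5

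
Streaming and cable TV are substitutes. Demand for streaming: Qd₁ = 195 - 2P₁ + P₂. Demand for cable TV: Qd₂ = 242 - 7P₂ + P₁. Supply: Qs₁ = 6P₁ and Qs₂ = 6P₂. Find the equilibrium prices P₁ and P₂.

Market 1: 195 - 2P₁ + P₂ = 6P₁ → 8P₁ - P₂ = 195.
Market 2: 13P₂ - P₁ = 242.
Eliminating P₂: 13×(1) + 1×(2) gives 103P₁ = 2777, so P₁ = 2777/103.
Back-substitute into (2): P₂ = (242 + 1×2777/103) / 13 = 2131/103.

P₁ = 2777/103, P₂ = 2131/103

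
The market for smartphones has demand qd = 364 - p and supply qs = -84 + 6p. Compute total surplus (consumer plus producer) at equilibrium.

Total surplus = 52500

Equilibrium: 364 - p = -84 + 6p gives p* = 64, q* = 300.
Demand choke price: p = 364; supply starts at p = 14.
CS = ½(364 − 64)(300) = 45000; PS = ½(64 − 14)(300) = 7500.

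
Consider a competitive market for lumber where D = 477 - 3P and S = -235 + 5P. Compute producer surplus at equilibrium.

Producer surplus = 4410

Equilibrium: 477 - 3P = -235 + 5P gives P* = 89, Q* = 210.
Supply starts at P = 47 (where S = 0).
PS = ½(89 − 47)(210) = 4410.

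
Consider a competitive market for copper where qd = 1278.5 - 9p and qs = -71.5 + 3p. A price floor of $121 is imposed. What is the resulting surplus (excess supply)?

Equilibrium price would be p* = 112.5, so the floor at 121 binds.
At p = 121: qd = 189.5, qs = 291.5.
Surplus = 291.5 − 189.5 = 102.

Surplus = 102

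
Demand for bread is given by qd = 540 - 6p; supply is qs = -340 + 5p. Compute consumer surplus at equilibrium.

Consumer surplus = 300

Equilibrium: 540 - 6p = -340 + 5p gives p* = 80, q* = 60.
Demand choke price (qd = 0): p = 90.
CS = ½(90 − 80)(60) = 300.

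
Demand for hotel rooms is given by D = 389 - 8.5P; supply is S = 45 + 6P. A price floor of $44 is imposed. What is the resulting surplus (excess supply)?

Equilibrium price would be P* = 688/29, so the floor at 44 binds.
At P = 44: D = 15, S = 309.
Surplus = 309 − 15 = 294.

Surplus = 294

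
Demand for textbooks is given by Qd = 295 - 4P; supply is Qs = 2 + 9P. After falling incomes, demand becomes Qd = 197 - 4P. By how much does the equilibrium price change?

ΔP = -98/13

Original equilibrium: P* = 293/13, Q* = 2663/13.
New equilibrium: 197 - 4P = 2 + 9P, so 195 = 13P and P' = 15; Q' = 197 − 4(15) = 137.
Change in price: 15 − 293/13 = -98/13.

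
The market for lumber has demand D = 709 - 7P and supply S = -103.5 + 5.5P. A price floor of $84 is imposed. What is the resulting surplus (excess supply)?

Equilibrium price would be P* = 65, so the floor at 84 binds.
At P = 84: D = 121, S = 358.5.
Surplus = 358.5 − 121 = 237.5.

Surplus = 237.5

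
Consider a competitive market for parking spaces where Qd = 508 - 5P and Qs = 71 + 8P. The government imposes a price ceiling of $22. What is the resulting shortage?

Shortage = 151

Equilibrium price would be P* = 437/13, so the ceiling at 22 binds.
At P = 22: Qd = 508 − 5(22) = 398, Qs = 71 + 8(22) = 247.
Shortage = 398 − 247 = 151.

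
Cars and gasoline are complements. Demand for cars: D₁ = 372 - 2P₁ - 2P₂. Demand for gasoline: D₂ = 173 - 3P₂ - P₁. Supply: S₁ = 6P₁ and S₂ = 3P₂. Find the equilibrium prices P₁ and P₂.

Market 1: 372 - 2P₁ - 2P₂ = 6P₁ → 8P₁ + 2P₂ = 372.
Market 2: 6P₂ + P₁ = 173.
Eliminating P₂: 6×(1) − 2×(2) gives 46P₁ = 1886, so P₁ = 41.
Back-substitute into (2): P₂ = (173 − 1×41) / 6 = 22.

P₁ = 41, P₂ = 22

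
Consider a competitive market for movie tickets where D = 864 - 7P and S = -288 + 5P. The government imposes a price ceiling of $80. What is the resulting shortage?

Equilibrium price would be P* = 96, so the ceiling at 80 binds.
At P = 80: D = 864 − 7(80) = 304, S = -288 + 5(80) = 112.
Shortage = 304 − 112 = 192.

Shortage = 192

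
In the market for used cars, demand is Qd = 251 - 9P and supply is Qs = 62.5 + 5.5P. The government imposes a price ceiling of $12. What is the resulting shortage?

Shortage = 14.5

Equilibrium price would be P* = 13, so the ceiling at 12 binds.
At P = 12: Qd = 251 − 9(12) = 143, Qs = 62.5 + 5.5(12) = 128.5.
Shortage = 143 − 128.5 = 14.5.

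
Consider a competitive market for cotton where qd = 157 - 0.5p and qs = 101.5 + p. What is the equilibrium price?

p* = 37

Set qd = qs: 157 - 0.5p = 101.5 + p.
55.5 = 1.5p, so p* = 37.
q* = 157 − 0.5(37) = 138.5.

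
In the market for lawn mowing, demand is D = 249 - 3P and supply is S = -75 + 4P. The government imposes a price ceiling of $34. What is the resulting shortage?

Equilibrium price would be P* = 324/7, so the ceiling at 34 binds.
At P = 34: D = 249 − 3(34) = 147, S = -75 + 4(34) = 61.
Shortage = 147 − 61 = 86.

Shortage = 86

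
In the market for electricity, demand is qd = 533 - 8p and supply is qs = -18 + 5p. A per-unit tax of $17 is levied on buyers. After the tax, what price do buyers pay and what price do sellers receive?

Buyers pay 636/13, sellers receive 415/13

Pre-tax equilibrium: p* = 551/13, q* = 2521/13.
Tax on buyers shifts demand to qd = 533 − 8(p + 17) = 397 - 8p.
397 - 8p = -18 + 5p gives seller price ps = 415/13; buyers pay pb = 415/13 + 17 = 636/13.
New quantity: q = 533 − 8(636/13) = 1841/13.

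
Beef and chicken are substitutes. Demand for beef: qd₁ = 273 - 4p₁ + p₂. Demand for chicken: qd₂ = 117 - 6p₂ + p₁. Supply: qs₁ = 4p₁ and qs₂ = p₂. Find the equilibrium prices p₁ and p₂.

Market 1: 273 - 4p₁ + p₂ = 4p₁ → 8p₁ - p₂ = 273.
Market 2: 7p₂ - p₁ = 117.
Eliminating p₂: 7×(1) + 1×(2) gives 55p₁ = 2028, so p₁ = 2028/55.
Back-substitute into (2): p₂ = (117 + 1×2028/55) / 7 = 1209/55.

p₁ = 2028/55, p₂ = 1209/55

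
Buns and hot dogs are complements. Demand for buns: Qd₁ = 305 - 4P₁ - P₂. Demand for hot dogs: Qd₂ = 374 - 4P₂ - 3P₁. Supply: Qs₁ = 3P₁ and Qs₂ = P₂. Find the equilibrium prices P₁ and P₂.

Market 1: 305 - 4P₁ - P₂ = 3P₁ → 7P₁ + P₂ = 305.
Market 2: 5P₂ + 3P₁ = 374.
Eliminating P₂: 5×(1) − 1×(2) gives 32P₁ = 1151, so P₁ = 35.96875.
Back-substitute into (2): P₂ = (374 − 3×35.96875) / 5 = 53.21875.

P₁ = 35.96875, P₂ = 53.21875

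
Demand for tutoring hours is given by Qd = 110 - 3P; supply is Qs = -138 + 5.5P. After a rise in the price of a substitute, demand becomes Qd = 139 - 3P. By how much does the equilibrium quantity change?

ΔQ = 319/17

Original equilibrium: P* = 496/17, Q* = 382/17.
New equilibrium: 139 - 3P = -138 + 5.5P, so 277 = 8.5P and P' = 554/17; Q' = 139 − 3(554/17) = 701/17.
Change in quantity: 701/17 − 382/17 = 319/17.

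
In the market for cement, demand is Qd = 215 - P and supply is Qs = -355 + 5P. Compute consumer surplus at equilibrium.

Equilibrium: 215 - P = -355 + 5P gives P* = 95, Q* = 120.
Demand choke price (Qd = 0): P = 215.
CS = ½(215 − 95)(120) = 7200.

Consumer surplus = 7200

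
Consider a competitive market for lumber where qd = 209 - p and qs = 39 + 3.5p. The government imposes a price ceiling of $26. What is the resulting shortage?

Equilibrium price would be p* = 340/9, so the ceiling at 26 binds.
At p = 26: qd = 209 − 1(26) = 183, qs = 39 + 3.5(26) = 130.
Shortage = 183 − 130 = 53.

Shortage = 53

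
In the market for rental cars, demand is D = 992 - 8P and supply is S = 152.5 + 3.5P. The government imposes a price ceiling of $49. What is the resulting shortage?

Shortage = 276

Equilibrium price would be P* = 73, so the ceiling at 49 binds.
At P = 49: D = 992 − 8(49) = 600, S = 152.5 + 3.5(49) = 324.
Shortage = 600 − 324 = 276.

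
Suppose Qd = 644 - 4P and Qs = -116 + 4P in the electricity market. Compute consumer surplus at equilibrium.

Consumer surplus = 8712

Equilibrium: 644 - 4P = -116 + 4P gives P* = 95, Q* = 264.
Demand choke price (Qd = 0): P = 161.
CS = ½(161 − 95)(264) = 8712.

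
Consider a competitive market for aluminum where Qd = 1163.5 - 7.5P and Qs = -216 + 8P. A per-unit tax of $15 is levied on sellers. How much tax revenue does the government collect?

Pre-tax equilibrium: P* = 89, Q* = 496.
Tax on sellers shifts supply to Qs = -216 + 8(P − 15) = -336 + 8P.
1163.5 - 7.5P = -336 + 8P gives buyer price Pb = 2999/31; sellers receive Ps = 2999/31 − 15 = 2534/31.
New quantity: Q = 1163.5 − 7.5(2999/31) = 13576/31.
Revenue = 15 × 13576/31 = 203640/31.

Tax revenue = 203640/31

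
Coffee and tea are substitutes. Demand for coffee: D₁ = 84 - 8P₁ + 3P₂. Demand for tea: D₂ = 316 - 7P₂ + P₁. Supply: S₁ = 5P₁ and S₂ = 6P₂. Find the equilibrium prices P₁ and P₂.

Market 1: 84 - 8P₁ + 3P₂ = 5P₁ → 13P₁ - 3P₂ = 84.
Market 2: 13P₂ - P₁ = 316.
Eliminating P₂: 13×(1) + 3×(2) gives 166P₁ = 2040, so P₁ = 1020/83.
Back-substitute into (2): P₂ = (316 + 1×1020/83) / 13 = 2096/83.

P₁ = 1020/83, P₂ = 2096/83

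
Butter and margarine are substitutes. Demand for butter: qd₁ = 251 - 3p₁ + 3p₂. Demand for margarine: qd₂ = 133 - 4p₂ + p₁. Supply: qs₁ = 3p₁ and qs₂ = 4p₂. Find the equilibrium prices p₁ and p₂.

Market 1: 251 - 3p₁ + 3p₂ = 3p₁ → 6p₁ - 3p₂ = 251.
Market 2: 8p₂ - p₁ = 133.
Eliminating p₂: 8×(1) + 3×(2) gives 45p₁ = 2407, so p₁ = 2407/45.
Back-substitute into (2): p₂ = (133 + 1×2407/45) / 8 = 1049/45.

p₁ = 2407/45, p₂ = 1049/45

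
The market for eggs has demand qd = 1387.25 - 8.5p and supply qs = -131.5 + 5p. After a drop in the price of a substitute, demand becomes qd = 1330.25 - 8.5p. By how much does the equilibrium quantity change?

Δq = -190/9

Original equilibrium: p* = 112.5, q* = 431.
New equilibrium: 1330.25 - 8.5p = -131.5 + 5p, so 1461.75 = 13.5p and p' = 1949/18; q' = 1330.25 − 8.5(1949/18) = 3689/9.
Change in quantity: 3689/9 − 431 = -190/9.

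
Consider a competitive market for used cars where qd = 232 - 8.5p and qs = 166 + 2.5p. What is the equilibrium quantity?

Set qd = qs: 232 - 8.5p = 166 + 2.5p.
66 = 11p, so p* = 6.
q* = 232 − 8.5(6) = 181.

q* = 181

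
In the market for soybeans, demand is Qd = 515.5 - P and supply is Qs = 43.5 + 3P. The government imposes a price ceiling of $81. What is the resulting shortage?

Equilibrium price would be P* = 118, so the ceiling at 81 binds.
At P = 81: Qd = 515.5 − 1(81) = 434.5, Qs = 43.5 + 3(81) = 286.5.
Shortage = 434.5 − 286.5 = 148.

Shortage = 148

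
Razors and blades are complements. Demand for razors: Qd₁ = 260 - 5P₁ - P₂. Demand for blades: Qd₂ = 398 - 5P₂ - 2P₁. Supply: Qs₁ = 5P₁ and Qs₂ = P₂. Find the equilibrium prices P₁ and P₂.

Market 1: 260 - 5P₁ - P₂ = 5P₁ → 10P₁ + P₂ = 260.
Market 2: 6P₂ + 2P₁ = 398.
Eliminating P₂: 6×(1) − 1×(2) gives 58P₁ = 1162, so P₁ = 581/29.
Back-substitute into (2): P₂ = (398 − 2×581/29) / 6 = 1730/29.

P₁ = 581/29, P₂ = 1730/29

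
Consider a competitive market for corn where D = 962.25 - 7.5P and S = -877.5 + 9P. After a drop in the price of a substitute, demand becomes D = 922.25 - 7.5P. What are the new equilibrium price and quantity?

P' = 7199/66, Q' = 1146/11

Original equilibrium: P* = 111.5, Q* = 126.
New equilibrium: 922.25 - 7.5P = -877.5 + 9P, so 1799.75 = 16.5P and P' = 7199/66; Q' = 922.25 − 7.5(7199/66) = 1146/11.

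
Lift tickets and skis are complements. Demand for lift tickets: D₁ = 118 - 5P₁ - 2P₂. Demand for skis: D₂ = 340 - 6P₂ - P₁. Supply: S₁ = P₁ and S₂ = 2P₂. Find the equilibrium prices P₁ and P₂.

Market 1: 118 - 5P₁ - 2P₂ = P₁ → 6P₁ + 2P₂ = 118.
Market 2: 8P₂ + P₁ = 340.
Eliminating P₂: 8×(1) − 2×(2) gives 46P₁ = 264, so P₁ = 132/23.
Back-substitute into (2): P₂ = (340 − 1×132/23) / 8 = 961/23.

P₁ = 132/23, P₂ = 961/23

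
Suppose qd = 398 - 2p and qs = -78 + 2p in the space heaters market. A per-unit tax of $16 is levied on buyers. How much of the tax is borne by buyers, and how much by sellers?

Buyers bear $8, sellers bear $8

Pre-tax equilibrium: p* = 119, q* = 160.
Tax on buyers shifts demand to qd = 398 − 2(p + 16) = 366 - 2p.
366 - 2p = -78 + 2p gives seller price ps = 111; buyers pay pb = 111 + 16 = 127.
New quantity: q = 398 − 2(127) = 144.
Buyer burden = 127 − 119 = 8; seller burden = 119 − 111 = 8.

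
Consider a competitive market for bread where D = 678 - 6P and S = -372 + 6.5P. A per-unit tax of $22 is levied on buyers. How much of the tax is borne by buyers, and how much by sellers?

Buyers bear $11.44, sellers bear $10.56

Pre-tax equilibrium: P* = 84, Q* = 174.
Tax on buyers shifts demand to D = 678 − 6(P + 22) = 546 - 6P.
546 - 6P = -372 + 6.5P gives seller price Ps = 73.44; buyers pay Pb = 73.44 + 22 = 95.44.
New quantity: Q = 678 − 6(95.44) = 105.36.
Buyer burden = 95.44 − 84 = 11.44; seller burden = 84 − 73.44 = 10.56.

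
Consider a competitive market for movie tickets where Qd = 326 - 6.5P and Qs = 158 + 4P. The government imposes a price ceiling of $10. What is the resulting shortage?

Shortage = 63

Equilibrium price would be P* = 16, so the ceiling at 10 binds.
At P = 10: Qd = 326 − 6.5(10) = 261, Qs = 158 + 4(10) = 198.
Shortage = 261 − 198 = 63.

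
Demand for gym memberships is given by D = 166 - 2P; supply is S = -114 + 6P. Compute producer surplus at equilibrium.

Producer surplus = 768

Equilibrium: 166 - 2P = -114 + 6P gives P* = 35, Q* = 96.
Supply starts at P = 19 (where S = 0).
PS = ½(35 − 19)(96) = 768.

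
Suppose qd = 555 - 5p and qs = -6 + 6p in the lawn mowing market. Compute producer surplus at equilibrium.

Producer surplus = 7500

Equilibrium: 555 - 5p = -6 + 6p gives p* = 51, q* = 300.
Supply starts at p = 1 (where qs = 0).
PS = ½(51 − 1)(300) = 7500.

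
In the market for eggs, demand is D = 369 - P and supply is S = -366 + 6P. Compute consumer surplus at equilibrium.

Consumer surplus = 34848

Equilibrium: 369 - P = -366 + 6P gives P* = 105, Q* = 264.
Demand choke price (D = 0): P = 369.
CS = ½(369 − 105)(264) = 34848.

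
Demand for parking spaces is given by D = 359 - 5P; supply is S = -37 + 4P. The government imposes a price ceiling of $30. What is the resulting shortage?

Shortage = 126

Equilibrium price would be P* = 44, so the ceiling at 30 binds.
At P = 30: D = 359 − 5(30) = 209, S = -37 + 4(30) = 83.
Shortage = 209 − 83 = 126.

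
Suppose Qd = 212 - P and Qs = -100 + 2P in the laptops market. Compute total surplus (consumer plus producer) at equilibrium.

Total surplus = 8748

Equilibrium: 212 - P = -100 + 2P gives P* = 104, Q* = 108.
Demand choke price: P = 212; supply starts at P = 50.
CS = ½(212 − 104)(108) = 5832; PS = ½(104 − 50)(108) = 2916.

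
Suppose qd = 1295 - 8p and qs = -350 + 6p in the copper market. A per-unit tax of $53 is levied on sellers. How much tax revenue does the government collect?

Pre-tax equilibrium: p* = 117.5, q* = 355.
Tax on sellers shifts supply to qs = -350 + 6(p − 53) = -668 + 6p.
1295 - 8p = -668 + 6p gives buyer price pb = 1963/14; sellers receive ps = 1963/14 − 53 = 1221/14.
New quantity: q = 1295 − 8(1963/14) = 1213/7.
Revenue = 53 × 1213/7 = 64289/7.

Tax revenue = 64289/7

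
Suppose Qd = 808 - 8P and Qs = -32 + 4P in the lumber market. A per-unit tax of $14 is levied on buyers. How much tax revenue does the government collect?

Tax revenue = 8848/3

Pre-tax equilibrium: P* = 70, Q* = 248.
Tax on buyers shifts demand to Qd = 808 − 8(P + 14) = 696 - 8P.
696 - 8P = -32 + 4P gives seller price Ps = 182/3; buyers pay Pb = 182/3 + 14 = 224/3.
New quantity: Q = 808 − 8(224/3) = 632/3.
Revenue = 14 × 632/3 = 8848/3.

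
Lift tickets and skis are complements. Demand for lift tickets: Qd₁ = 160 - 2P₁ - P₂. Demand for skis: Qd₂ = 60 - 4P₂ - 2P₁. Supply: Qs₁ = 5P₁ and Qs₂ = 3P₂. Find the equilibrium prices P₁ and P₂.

Market 1: 160 - 2P₁ - P₂ = 5P₁ → 7P₁ + P₂ = 160.
Market 2: 7P₂ + 2P₁ = 60.
Eliminating P₂: 7×(1) − 1×(2) gives 47P₁ = 1060, so P₁ = 1060/47.
Back-substitute into (2): P₂ = (60 − 2×1060/47) / 7 = 100/47.

P₁ = 1060/47, P₂ = 100/47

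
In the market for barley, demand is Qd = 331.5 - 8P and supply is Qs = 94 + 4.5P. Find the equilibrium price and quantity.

Set Qd = Qs: 331.5 - 8P = 94 + 4.5P.
237.5 = 12.5P, so P* = 19.
Q* = 331.5 − 8(19) = 179.5.

P* = 19, Q* = 179.5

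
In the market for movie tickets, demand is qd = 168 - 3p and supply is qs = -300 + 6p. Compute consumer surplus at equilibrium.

Equilibrium: 168 - 3p = -300 + 6p gives p* = 52, q* = 12.
Demand choke price (qd = 0): p = 56.
CS = ½(56 − 52)(12) = 24.

Consumer surplus = 24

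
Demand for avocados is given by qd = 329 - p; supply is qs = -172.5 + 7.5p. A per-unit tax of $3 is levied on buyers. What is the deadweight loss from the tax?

Deadweight loss = 135/34

Pre-tax equilibrium: p* = 59, q* = 270.
Tax on buyers shifts demand to qd = 329 − 1(p + 3) = 326 - p.
326 - p = -172.5 + 7.5p gives seller price ps = 997/17; buyers pay pb = 997/17 + 3 = 1048/17.
New quantity: q = 329 − 1(1048/17) = 4545/17.
DWL = ½ × 3 × (270 − 4545/17) = 135/34.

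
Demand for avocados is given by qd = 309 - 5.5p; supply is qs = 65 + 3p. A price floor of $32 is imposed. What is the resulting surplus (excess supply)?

Surplus = 28

Equilibrium price would be p* = 488/17, so the floor at 32 binds.
At p = 32: qd = 133, qs = 161.
Surplus = 161 − 133 = 28.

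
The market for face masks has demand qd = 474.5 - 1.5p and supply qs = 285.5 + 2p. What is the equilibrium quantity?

q* = 393.5

Set qd = qs: 474.5 - 1.5p = 285.5 + 2p.
189 = 3.5p, so p* = 54.
q* = 474.5 − 1.5(54) = 393.5.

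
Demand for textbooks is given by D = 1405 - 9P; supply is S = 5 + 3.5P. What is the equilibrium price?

Set D = S: 1405 - 9P = 5 + 3.5P.
1400 = 12.5P, so P* = 112.
Q* = 1405 − 9(112) = 397.

P* = 112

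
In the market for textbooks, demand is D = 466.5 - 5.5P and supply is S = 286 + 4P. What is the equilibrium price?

Set D = S: 466.5 - 5.5P = 286 + 4P.
180.5 = 9.5P, so P* = 19.
Q* = 466.5 − 5.5(19) = 362.

P* = 19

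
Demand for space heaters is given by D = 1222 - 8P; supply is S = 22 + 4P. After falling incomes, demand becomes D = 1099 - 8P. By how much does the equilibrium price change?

Original equilibrium: P* = 100, Q* = 422.
New equilibrium: 1099 - 8P = 22 + 4P, so 1077 = 12P and P' = 89.75; Q' = 1099 − 8(89.75) = 381.
Change in price: 89.75 − 100 = -10.25.

ΔP = -10.25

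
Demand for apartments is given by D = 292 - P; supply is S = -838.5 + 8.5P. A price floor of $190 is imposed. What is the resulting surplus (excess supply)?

Surplus = 674.5

Equilibrium price would be P* = 119, so the floor at 190 binds.
At P = 190: D = 102, S = 776.5.
Surplus = 776.5 − 102 = 674.5.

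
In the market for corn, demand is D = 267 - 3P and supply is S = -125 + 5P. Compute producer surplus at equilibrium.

Equilibrium: 267 - 3P = -125 + 5P gives P* = 49, Q* = 120.
Supply starts at P = 25 (where S = 0).
PS = ½(49 − 25)(120) = 1440.

Producer surplus = 1440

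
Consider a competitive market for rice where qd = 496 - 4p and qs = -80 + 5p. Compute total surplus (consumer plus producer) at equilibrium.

Equilibrium: 496 - 4p = -80 + 5p gives p* = 64, q* = 240.
Demand choke price: p = 124; supply starts at p = 16.
CS = ½(124 − 64)(240) = 7200; PS = ½(64 − 16)(240) = 5760.

Total surplus = 12960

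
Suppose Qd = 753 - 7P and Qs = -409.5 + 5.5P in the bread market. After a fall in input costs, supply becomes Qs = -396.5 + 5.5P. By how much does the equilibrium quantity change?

ΔQ = 7.28

Original equilibrium: P* = 93, Q* = 102.
New equilibrium: 753 - 7P = -396.5 + 5.5P, so 1149.5 = 12.5P and P' = 91.96; Q' = 753 − 7(91.96) = 109.28.
Change in quantity: 109.28 − 102 = 7.28.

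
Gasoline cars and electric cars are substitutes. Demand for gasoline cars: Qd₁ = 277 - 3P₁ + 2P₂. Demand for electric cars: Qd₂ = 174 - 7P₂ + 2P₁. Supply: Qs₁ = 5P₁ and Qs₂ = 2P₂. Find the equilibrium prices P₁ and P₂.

P₁ = 2841/68, P₂ = 973/34

Market 1: 277 - 3P₁ + 2P₂ = 5P₁ → 8P₁ - 2P₂ = 277.
Market 2: 9P₂ - 2P₁ = 174.
Eliminating P₂: 9×(1) + 2×(2) gives 68P₁ = 2841, so P₁ = 2841/68.
Back-substitute into (2): P₂ = (174 + 2×2841/68) / 9 = 973/34.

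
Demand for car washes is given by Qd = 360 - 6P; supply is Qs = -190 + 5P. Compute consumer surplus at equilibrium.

Equilibrium: 360 - 6P = -190 + 5P gives P* = 50, Q* = 60.
Demand choke price (Qd = 0): P = 60.
CS = ½(60 − 50)(60) = 300.

Consumer surplus = 300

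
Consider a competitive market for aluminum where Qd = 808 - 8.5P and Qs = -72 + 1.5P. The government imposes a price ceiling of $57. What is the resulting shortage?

Shortage = 310

Equilibrium price would be P* = 88, so the ceiling at 57 binds.
At P = 57: Qd = 808 − 8.5(57) = 323.5, Qs = -72 + 1.5(57) = 13.5.
Shortage = 323.5 − 13.5 = 310.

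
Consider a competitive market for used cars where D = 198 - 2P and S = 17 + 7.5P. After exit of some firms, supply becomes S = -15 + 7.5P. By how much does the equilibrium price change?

ΔP = 64/19

Original equilibrium: P* = 362/19, Q* = 3038/19.
New equilibrium: 198 - 2P = -15 + 7.5P, so 213 = 9.5P and P' = 426/19; Q' = 198 − 2(426/19) = 2910/19.
Change in price: 426/19 − 362/19 = 64/19.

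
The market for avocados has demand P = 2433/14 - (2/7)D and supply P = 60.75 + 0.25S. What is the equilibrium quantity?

Set the two price expressions equal: 2433/14 - (2/7)Q = 60.75 + 0.25Q.
3165/28 = (15/28)Q, so Q* = 211.
P* = 2433/14 − (2/7)(211) = 113.5.

Q* = 211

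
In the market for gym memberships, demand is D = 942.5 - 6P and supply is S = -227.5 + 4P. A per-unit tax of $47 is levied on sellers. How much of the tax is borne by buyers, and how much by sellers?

Pre-tax equilibrium: P* = 117, Q* = 240.5.
Tax on sellers shifts supply to S = -227.5 + 4(P − 47) = -415.5 + 4P.
942.5 - 6P = -415.5 + 4P gives buyer price Pb = 135.8; sellers receive Ps = 135.8 − 47 = 88.8.
New quantity: Q = 942.5 − 6(135.8) = 127.7.
Buyer burden = 135.8 − 117 = 18.8; seller burden = 117 − 88.8 = 28.2.

Buyers bear $18.8, sellers bear $28.2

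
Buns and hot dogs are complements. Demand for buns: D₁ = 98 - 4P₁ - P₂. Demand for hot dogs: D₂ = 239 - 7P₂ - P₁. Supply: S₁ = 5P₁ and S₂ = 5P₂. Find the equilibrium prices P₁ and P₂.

Market 1: 98 - 4P₁ - P₂ = 5P₁ → 9P₁ + P₂ = 98.
Market 2: 12P₂ + P₁ = 239.
Eliminating P₂: 12×(1) − 1×(2) gives 107P₁ = 937, so P₁ = 937/107.
Back-substitute into (2): P₂ = (239 − 1×937/107) / 12 = 2053/107.

P₁ = 937/107, P₂ = 2053/107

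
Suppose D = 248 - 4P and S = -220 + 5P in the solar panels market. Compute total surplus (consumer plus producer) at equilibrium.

Equilibrium: 248 - 4P = -220 + 5P gives P* = 52, Q* = 40.
Demand choke price: P = 62; supply starts at P = 44.
CS = ½(62 − 52)(40) = 200; PS = ½(52 − 44)(40) = 160.

Total surplus = 360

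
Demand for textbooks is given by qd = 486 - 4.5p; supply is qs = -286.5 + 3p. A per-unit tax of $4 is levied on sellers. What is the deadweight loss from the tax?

Pre-tax equilibrium: p* = 103, q* = 22.5.
Tax on sellers shifts supply to qs = -286.5 + 3(p − 4) = -298.5 + 3p.
486 - 4.5p = -298.5 + 3p gives buyer price pb = 104.6; sellers receive ps = 104.6 − 4 = 100.6.
New quantity: q = 486 − 4.5(104.6) = 15.3.
DWL = ½ × 4 × (22.5 − 15.3) = 14.4.

Deadweight loss = 14.4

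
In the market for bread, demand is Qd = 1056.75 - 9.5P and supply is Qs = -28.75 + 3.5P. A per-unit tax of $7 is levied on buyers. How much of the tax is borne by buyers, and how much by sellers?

Buyers bear 49/26, sellers bear 133/26

Pre-tax equilibrium: P* = 83.5, Q* = 263.5.
Tax on buyers shifts demand to Qd = 1056.75 − 9.5(P + 7) = 990.25 - 9.5P.
990.25 - 9.5P = -28.75 + 3.5P gives seller price Ps = 1019/13; buyers pay Pb = 1019/13 + 7 = 1110/13.
New quantity: Q = 1056.75 − 9.5(1110/13) = 12771/52.
Buyer burden = 1110/13 − 83.5 = 49/26; seller burden = 83.5 − 1019/13 = 133/26.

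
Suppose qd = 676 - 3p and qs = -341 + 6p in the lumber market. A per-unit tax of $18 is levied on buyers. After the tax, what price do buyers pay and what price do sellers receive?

Buyers pay $125, sellers receive $107

Pre-tax equilibrium: p* = 113, q* = 337.
Tax on buyers shifts demand to qd = 676 − 3(p + 18) = 622 - 3p.
622 - 3p = -341 + 6p gives seller price ps = 107; buyers pay pb = 107 + 18 = 125.
New quantity: q = 676 − 3(125) = 301.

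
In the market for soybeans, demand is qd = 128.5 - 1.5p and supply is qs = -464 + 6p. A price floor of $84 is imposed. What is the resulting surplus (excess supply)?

Equilibrium price would be p* = 79, so the floor at 84 binds.
At p = 84: qd = 2.5, qs = 40.
Surplus = 40 − 2.5 = 37.5.

Surplus = 37.5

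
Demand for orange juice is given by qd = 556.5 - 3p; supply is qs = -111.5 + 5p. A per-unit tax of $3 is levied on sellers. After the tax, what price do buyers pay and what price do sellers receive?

Buyers pay $85.375, sellers receive $82.375

Pre-tax equilibrium: p* = 83.5, q* = 306.
Tax on sellers shifts supply to qs = -111.5 + 5(p − 3) = -126.5 + 5p.
556.5 - 3p = -126.5 + 5p gives buyer price pb = 85.375; sellers receive ps = 85.375 − 3 = 82.375.
New quantity: q = 556.5 − 3(85.375) = 300.375.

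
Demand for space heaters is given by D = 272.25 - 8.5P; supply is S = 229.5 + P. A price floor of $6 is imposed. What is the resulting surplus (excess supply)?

Equilibrium price would be P* = 4.5, so the floor at 6 binds.
At P = 6: D = 221.25, S = 235.5.
Surplus = 235.5 − 221.25 = 14.25.

Surplus = 14.25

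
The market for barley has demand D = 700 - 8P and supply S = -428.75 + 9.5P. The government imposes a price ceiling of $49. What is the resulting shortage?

Equilibrium price would be P* = 64.5, so the ceiling at 49 binds.
At P = 49: D = 700 − 8(49) = 308, S = -428.75 + 9.5(49) = 36.75.
Shortage = 308 − 36.75 = 271.25.

Shortage = 271.25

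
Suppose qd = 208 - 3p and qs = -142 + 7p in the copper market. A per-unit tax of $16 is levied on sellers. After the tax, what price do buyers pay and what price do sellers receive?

Pre-tax equilibrium: p* = 35, q* = 103.
Tax on sellers shifts supply to qs = -142 + 7(p − 16) = -254 + 7p.
208 - 3p = -254 + 7p gives buyer price pb = 46.2; sellers receive ps = 46.2 − 16 = 30.2.
New quantity: q = 208 − 3(46.2) = 69.4.

Buyers pay $46.2, sellers receive $30.2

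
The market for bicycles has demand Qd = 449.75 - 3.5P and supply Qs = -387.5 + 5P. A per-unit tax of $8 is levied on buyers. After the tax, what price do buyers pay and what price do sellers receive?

Buyers pay 3509/34, sellers receive 3237/34

Pre-tax equilibrium: P* = 98.5, Q* = 105.
Tax on buyers shifts demand to Qd = 449.75 − 3.5(P + 8) = 421.75 - 3.5P.
421.75 - 3.5P = -387.5 + 5P gives seller price Ps = 3237/34; buyers pay Pb = 3237/34 + 8 = 3509/34.
New quantity: Q = 449.75 − 3.5(3509/34) = 1505/17.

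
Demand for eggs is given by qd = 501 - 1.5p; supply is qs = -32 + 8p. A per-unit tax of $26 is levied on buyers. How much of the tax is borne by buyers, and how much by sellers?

Pre-tax equilibrium: p* = 1066/19, q* = 7920/19.
Tax on buyers shifts demand to qd = 501 − 1.5(p + 26) = 462 - 1.5p.
462 - 1.5p = -32 + 8p gives seller price ps = 52; buyers pay pb = 52 + 26 = 78.
New quantity: q = 501 − 1.5(78) = 384.
Buyer burden = 78 − 1066/19 = 416/19; seller burden = 1066/19 − 52 = 78/19.

Buyers bear 416/19, sellers bear 78/19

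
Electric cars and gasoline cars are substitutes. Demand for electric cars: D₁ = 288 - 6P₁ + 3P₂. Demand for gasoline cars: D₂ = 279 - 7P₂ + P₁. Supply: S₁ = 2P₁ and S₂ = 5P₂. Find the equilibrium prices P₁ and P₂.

P₁ = 1431/31, P₂ = 840/31

Market 1: 288 - 6P₁ + 3P₂ = 2P₁ → 8P₁ - 3P₂ = 288.
Market 2: 12P₂ - P₁ = 279.
Eliminating P₂: 12×(1) + 3×(2) gives 93P₁ = 4293, so P₁ = 1431/31.
Back-substitute into (2): P₂ = (279 + 1×1431/31) / 12 = 840/31.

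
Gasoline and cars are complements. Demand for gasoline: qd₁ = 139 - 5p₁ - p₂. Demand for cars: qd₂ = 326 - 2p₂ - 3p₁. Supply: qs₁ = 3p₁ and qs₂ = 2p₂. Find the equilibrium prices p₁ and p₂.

Market 1: 139 - 5p₁ - p₂ = 3p₁ → 8p₁ + p₂ = 139.
Market 2: 4p₂ + 3p₁ = 326.
Eliminating p₂: 4×(1) − 1×(2) gives 29p₁ = 230, so p₁ = 230/29.
Back-substitute into (2): p₂ = (326 − 3×230/29) / 4 = 2191/29.

p₁ = 230/29, p₂ = 2191/29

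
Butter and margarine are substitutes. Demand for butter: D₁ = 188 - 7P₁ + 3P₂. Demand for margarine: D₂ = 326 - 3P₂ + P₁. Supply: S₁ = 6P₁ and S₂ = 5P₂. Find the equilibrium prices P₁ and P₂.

Market 1: 188 - 7P₁ + 3P₂ = 6P₁ → 13P₁ - 3P₂ = 188.
Market 2: 8P₂ - P₁ = 326.
Eliminating P₂: 8×(1) + 3×(2) gives 101P₁ = 2482, so P₁ = 2482/101.
Back-substitute into (2): P₂ = (326 + 1×2482/101) / 8 = 4426/101.

P₁ = 2482/101, P₂ = 4426/101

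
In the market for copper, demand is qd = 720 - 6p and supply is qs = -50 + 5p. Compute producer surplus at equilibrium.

Producer surplus = 9000

Equilibrium: 720 - 6p = -50 + 5p gives p* = 70, q* = 300.
Supply starts at p = 10 (where qs = 0).
PS = ½(70 − 10)(300) = 9000.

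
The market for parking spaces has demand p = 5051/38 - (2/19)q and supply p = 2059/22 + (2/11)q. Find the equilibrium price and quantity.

p* = 118.5, q* = 137

Set the two price expressions equal: 5051/38 - (2/19)q = 2059/22 + (2/11)q.
8220/209 = (60/209)q, so q* = 137.
p* = 5051/38 − (2/19)(137) = 118.5.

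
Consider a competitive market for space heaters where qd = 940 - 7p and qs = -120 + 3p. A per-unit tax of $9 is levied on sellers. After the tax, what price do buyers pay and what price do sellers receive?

Pre-tax equilibrium: p* = 106, q* = 198.
Tax on sellers shifts supply to qs = -120 + 3(p − 9) = -147 + 3p.
940 - 7p = -147 + 3p gives buyer price pb = 108.7; sellers receive ps = 108.7 − 9 = 99.7.
New quantity: q = 940 − 7(108.7) = 179.1.

Buyers pay $108.7, sellers receive $99.7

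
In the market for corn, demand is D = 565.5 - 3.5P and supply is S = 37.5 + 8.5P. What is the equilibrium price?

Set D = S: 565.5 - 3.5P = 37.5 + 8.5P.
528 = 12P, so P* = 44.
Q* = 565.5 − 3.5(44) = 411.5.

P* = 44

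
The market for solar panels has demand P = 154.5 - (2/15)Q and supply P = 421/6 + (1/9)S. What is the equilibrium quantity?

Q* = 345

Set the two price expressions equal: 154.5 - (2/15)Q = 421/6 + (1/9)Q.
253/3 = (11/45)Q, so Q* = 345.
P* = 154.5 − (2/15)(345) = 108.5.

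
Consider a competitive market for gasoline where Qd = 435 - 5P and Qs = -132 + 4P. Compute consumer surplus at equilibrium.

Equilibrium: 435 - 5P = -132 + 4P gives P* = 63, Q* = 120.
Demand choke price (Qd = 0): P = 87.
CS = ½(87 − 63)(120) = 1440.

Consumer surplus = 1440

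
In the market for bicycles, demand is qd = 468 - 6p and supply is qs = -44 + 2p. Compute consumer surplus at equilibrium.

Consumer surplus = 588

Equilibrium: 468 - 6p = -44 + 2p gives p* = 64, q* = 84.
Demand choke price (qd = 0): p = 78.
CS = ½(78 − 64)(84) = 588.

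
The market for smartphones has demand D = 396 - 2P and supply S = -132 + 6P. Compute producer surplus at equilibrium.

Producer surplus = 5808

Equilibrium: 396 - 2P = -132 + 6P gives P* = 66, Q* = 264.
Supply starts at P = 22 (where S = 0).
PS = ½(66 − 22)(264) = 5808.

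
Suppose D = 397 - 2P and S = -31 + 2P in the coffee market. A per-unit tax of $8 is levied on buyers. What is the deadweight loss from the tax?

Deadweight loss = 32

Pre-tax equilibrium: P* = 107, Q* = 183.
Tax on buyers shifts demand to D = 397 − 2(P + 8) = 381 - 2P.
381 - 2P = -31 + 2P gives seller price Ps = 103; buyers pay Pb = 103 + 8 = 111.
New quantity: Q = 397 − 2(111) = 175.
DWL = ½ × 8 × (183 − 175) = 32.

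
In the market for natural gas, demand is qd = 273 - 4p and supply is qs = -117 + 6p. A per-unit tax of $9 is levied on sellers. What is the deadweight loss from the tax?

Deadweight loss = 97.2

Pre-tax equilibrium: p* = 39, q* = 117.
Tax on sellers shifts supply to qs = -117 + 6(p − 9) = -171 + 6p.
273 - 4p = -171 + 6p gives buyer price pb = 44.4; sellers receive ps = 44.4 − 9 = 35.4.
New quantity: q = 273 − 4(44.4) = 95.4.
DWL = ½ × 9 × (117 − 95.4) = 97.2.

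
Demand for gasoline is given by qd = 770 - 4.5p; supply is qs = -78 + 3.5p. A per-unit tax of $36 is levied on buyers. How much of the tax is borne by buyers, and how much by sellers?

Pre-tax equilibrium: p* = 106, q* = 293.
Tax on buyers shifts demand to qd = 770 − 4.5(p + 36) = 608 - 4.5p.
608 - 4.5p = -78 + 3.5p gives seller price ps = 85.75; buyers pay pb = 85.75 + 36 = 121.75.
New quantity: q = 770 − 4.5(121.75) = 222.125.
Buyer burden = 121.75 − 106 = 15.75; seller burden = 106 − 85.75 = 20.25.

Buyers bear $15.75, sellers bear $20.25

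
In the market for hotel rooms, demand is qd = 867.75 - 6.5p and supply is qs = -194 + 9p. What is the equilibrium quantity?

Set qd = qs: 867.75 - 6.5p = -194 + 9p.
1061.75 = 15.5p, so p* = 68.5.
q* = 867.75 − 6.5(68.5) = 422.5.

q* = 422.5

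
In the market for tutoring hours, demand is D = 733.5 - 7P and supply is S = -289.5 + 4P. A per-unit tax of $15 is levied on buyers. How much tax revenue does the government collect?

Tax revenue = 14625/22

Pre-tax equilibrium: P* = 93, Q* = 82.5.
Tax on buyers shifts demand to D = 733.5 − 7(P + 15) = 628.5 - 7P.
628.5 - 7P = -289.5 + 4P gives seller price Ps = 918/11; buyers pay Pb = 918/11 + 15 = 1083/11.
New quantity: Q = 733.5 − 7(1083/11) = 975/22.
Revenue = 15 × 975/22 = 14625/22.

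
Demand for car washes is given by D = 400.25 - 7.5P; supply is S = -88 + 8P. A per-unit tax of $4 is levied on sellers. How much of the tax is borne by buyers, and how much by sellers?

Buyers bear 64/31, sellers bear 60/31

Pre-tax equilibrium: P* = 31.5, Q* = 164.
Tax on sellers shifts supply to S = -88 + 8(P − 4) = -120 + 8P.
400.25 - 7.5P = -120 + 8P gives buyer price Pb = 2081/62; sellers receive Ps = 2081/62 − 4 = 1833/62.
New quantity: Q = 400.25 − 7.5(2081/62) = 4604/31.
Buyer burden = 2081/62 − 31.5 = 64/31; seller burden = 31.5 − 1833/62 = 60/31.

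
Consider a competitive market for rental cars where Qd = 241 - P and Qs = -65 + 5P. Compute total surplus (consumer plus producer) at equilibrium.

Total surplus = 21660

Equilibrium: 241 - P = -65 + 5P gives P* = 51, Q* = 190.
Demand choke price: P = 241; supply starts at P = 13.
CS = ½(241 − 51)(190) = 18050; PS = ½(51 − 13)(190) = 3610.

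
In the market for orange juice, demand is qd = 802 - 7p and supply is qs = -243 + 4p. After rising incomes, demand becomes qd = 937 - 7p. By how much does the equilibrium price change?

Original equilibrium: p* = 95, q* = 137.
New equilibrium: 937 - 7p = -243 + 4p, so 1180 = 11p and p' = 1180/11; q' = 937 − 7(1180/11) = 2047/11.
Change in price: 1180/11 − 95 = 135/11.

Δp = 135/11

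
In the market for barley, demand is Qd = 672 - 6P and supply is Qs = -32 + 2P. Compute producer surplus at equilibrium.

Equilibrium: 672 - 6P = -32 + 2P gives P* = 88, Q* = 144.
Supply starts at P = 16 (where Qs = 0).
PS = ½(88 − 16)(144) = 5184.

Producer surplus = 5184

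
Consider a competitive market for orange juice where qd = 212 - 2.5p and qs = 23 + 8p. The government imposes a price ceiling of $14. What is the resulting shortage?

Equilibrium price would be p* = 18, so the ceiling at 14 binds.
At p = 14: qd = 212 − 2.5(14) = 177, qs = 23 + 8(14) = 135.
Shortage = 177 − 135 = 42.

Shortage = 42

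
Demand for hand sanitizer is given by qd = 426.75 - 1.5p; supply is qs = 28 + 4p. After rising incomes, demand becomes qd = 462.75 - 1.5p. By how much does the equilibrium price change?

Δp = 72/11

Original equilibrium: p* = 72.5, q* = 318.
New equilibrium: 462.75 - 1.5p = 28 + 4p, so 434.75 = 5.5p and p' = 1739/22; q' = 462.75 − 1.5(1739/22) = 3786/11.
Change in price: 1739/22 − 72.5 = 72/11.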